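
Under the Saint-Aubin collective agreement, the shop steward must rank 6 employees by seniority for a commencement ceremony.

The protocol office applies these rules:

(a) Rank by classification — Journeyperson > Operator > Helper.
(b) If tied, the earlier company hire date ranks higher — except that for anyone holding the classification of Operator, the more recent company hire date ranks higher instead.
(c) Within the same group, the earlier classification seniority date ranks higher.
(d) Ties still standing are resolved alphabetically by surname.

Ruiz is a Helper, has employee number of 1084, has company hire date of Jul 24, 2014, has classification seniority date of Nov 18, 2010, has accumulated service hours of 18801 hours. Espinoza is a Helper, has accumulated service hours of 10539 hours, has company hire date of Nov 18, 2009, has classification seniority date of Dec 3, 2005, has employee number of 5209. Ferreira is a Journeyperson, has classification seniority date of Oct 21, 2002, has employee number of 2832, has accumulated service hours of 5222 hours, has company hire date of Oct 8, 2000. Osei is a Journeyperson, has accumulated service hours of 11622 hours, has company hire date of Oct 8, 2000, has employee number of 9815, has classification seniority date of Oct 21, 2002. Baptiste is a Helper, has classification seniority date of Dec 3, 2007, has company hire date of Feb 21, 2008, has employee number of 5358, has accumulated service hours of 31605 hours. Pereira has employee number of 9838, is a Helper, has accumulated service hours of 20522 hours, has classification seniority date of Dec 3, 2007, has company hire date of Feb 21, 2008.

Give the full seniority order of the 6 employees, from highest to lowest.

By classification: Ferreira and Osei (Journeyperson); then Baptiste, Pereira, Espinoza and Ruiz (Helper).
Ferreira and Osei both have company hire date Oct 8, 2000, so the next rule applies.
Ferreira and Osei both have classification seniority date Oct 21, 2002, so the next rule applies.
Among Ferreira and Osei, alphabetically by surname: Ferreira before Osei.
Among Baptiste, Pereira, Espinoza and Ruiz, by company hire date (earlier first): Baptiste and Pereira (Feb 21, 2008) before Espinoza (Nov 18, 2009) before Ruiz (Jul 24, 2014).
Baptiste and Pereira both have classification seniority date Dec 3, 2007, so the next rule applies.
Among Baptiste and Pereira, alphabetically by surname: Baptiste before Pereira.
Full order: Ferreira, Osei, Baptiste, Pereira, Espinoza, Ruiz.

Ferreira, Osei, Baptiste, Pereira, Espinoza, Ruiz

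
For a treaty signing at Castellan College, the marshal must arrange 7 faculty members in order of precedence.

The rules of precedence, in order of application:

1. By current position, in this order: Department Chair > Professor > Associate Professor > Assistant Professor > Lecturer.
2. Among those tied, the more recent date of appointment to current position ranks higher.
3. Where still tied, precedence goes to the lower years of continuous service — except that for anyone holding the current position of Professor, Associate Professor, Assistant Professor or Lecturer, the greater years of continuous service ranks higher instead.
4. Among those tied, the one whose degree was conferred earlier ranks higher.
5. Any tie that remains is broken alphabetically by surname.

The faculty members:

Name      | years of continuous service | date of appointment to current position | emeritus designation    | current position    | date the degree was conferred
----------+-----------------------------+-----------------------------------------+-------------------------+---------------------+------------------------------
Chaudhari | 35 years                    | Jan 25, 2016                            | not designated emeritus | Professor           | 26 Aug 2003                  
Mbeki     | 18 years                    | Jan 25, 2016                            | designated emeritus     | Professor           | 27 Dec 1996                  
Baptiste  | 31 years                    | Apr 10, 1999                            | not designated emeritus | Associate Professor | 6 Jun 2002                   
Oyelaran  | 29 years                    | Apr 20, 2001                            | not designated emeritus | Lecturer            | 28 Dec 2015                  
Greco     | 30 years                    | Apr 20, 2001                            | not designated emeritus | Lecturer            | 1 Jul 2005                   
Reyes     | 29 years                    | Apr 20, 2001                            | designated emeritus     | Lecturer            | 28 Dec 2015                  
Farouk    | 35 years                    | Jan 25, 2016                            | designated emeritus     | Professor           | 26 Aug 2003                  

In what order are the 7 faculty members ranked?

Chaudhari, Farouk, Mbeki, Baptiste, Greco, Oyelaran, Reyes

By current position: Chaudhari, Farouk and Mbeki (Professor); then Baptiste (Associate Professor); then Greco, Oyelaran and Reyes (Lecturer).
Chaudhari, Farouk and Mbeki all have date of appointment to current position Jan 25, 2016, so the next rule applies.
Among Chaudhari, Farouk and Mbeki, by years of continuous service (higher first) (reversed rule for this group): Chaudhari and Farouk (35 years) before Mbeki (18 years).
Chaudhari and Farouk both have date the degree was conferred 26 Aug 2003, so the next rule applies.
Among Chaudhari and Farouk, alphabetically by surname: Chaudhari before Farouk.
Greco, Oyelaran and Reyes all have date of appointment to current position Apr 20, 2001, so the next rule applies.
Among Greco, Oyelaran and Reyes, by years of continuous service (higher first) (reversed rule for this group): Greco (30 years) before Oyelaran and Reyes (29 years).
Oyelaran and Reyes both have date the degree was conferred 28 Dec 2015, so the next rule applies.
Among Oyelaran and Reyes, alphabetically by surname: Oyelaran before Reyes.
Full order: Chaudhari, Farouk, Mbeki, Baptiste, Greco, Oyelaran, Reyes.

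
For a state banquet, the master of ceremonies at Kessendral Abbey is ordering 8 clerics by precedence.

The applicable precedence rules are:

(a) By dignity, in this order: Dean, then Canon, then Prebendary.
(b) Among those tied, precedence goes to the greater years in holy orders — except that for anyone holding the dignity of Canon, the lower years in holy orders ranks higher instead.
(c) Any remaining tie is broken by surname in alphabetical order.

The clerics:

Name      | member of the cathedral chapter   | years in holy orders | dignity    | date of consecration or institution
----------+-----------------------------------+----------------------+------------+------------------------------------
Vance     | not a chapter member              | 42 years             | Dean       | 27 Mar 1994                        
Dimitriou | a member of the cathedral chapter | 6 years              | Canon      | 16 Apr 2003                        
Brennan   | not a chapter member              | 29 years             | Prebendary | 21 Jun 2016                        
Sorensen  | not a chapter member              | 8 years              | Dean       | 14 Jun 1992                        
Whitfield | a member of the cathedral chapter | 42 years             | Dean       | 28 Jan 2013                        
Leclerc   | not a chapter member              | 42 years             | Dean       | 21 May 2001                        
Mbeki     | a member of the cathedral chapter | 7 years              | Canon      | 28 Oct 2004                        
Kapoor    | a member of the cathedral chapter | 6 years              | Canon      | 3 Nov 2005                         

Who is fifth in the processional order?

By dignity: Leclerc, Vance, Whitfield and Sorensen (Dean); then Dimitriou, Kapoor and Mbeki (Canon); then Brennan (Prebendary).
Among Leclerc, Vance, Whitfield and Sorensen, by years in holy orders (higher first): Leclerc, Vance and Whitfield (42 years) before Sorensen (8 years).
Among Leclerc, Vance and Whitfield, alphabetically by surname: Leclerc before Vance before Whitfield.
Among Dimitriou, Kapoor and Mbeki, by years in holy orders (lower first) (reversed rule for this group): Dimitriou and Kapoor (6 years) before Mbeki (7 years).
Among Dimitriou and Kapoor, alphabetically by surname: Dimitriou before Kapoor.
Order: Leclerc, Vance, Whitfield, Sorensen, Dimitriou, Kapoor, Mbeki, Brennan.

Dimitriou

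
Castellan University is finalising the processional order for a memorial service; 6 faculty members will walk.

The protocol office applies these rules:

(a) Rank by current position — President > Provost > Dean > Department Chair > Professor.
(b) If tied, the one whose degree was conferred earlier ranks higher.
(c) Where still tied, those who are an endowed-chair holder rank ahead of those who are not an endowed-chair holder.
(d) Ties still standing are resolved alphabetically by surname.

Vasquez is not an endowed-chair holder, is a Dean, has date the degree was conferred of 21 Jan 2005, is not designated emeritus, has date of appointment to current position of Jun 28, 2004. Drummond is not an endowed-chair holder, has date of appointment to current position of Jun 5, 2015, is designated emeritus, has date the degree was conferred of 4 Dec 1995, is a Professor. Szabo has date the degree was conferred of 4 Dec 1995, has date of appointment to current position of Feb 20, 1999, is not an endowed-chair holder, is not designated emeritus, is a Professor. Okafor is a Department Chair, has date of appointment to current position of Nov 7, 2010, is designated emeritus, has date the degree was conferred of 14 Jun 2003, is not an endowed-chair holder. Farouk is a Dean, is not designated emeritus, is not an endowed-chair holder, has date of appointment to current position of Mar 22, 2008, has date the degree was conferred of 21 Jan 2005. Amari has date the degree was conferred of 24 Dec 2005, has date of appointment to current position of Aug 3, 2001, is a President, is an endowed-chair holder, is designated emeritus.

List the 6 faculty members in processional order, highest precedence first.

By current position: Amari (President); then Farouk and Vasquez (Dean); then Okafor (Department Chair); then Drummond and Szabo (Professor).
Farouk and Vasquez both have date the degree was conferred 21 Jan 2005, so the next rule applies.
Farouk and Vasquez are each not an endowed-chair holder, so the next rule applies.
Among Farouk and Vasquez, alphabetically by surname: Farouk before Vasquez.
Drummond and Szabo both have date the degree was conferred 4 Dec 1995, so the next rule applies.
Drummond and Szabo are each not an endowed-chair holder, so the next rule applies.
Among Drummond and Szabo, alphabetically by surname: Drummond before Szabo.
Full order: Amari, Farouk, Vasquez, Okafor, Drummond, Szabo.

Amari, Farouk, Vasquez, Okafor, Drummond, Szabo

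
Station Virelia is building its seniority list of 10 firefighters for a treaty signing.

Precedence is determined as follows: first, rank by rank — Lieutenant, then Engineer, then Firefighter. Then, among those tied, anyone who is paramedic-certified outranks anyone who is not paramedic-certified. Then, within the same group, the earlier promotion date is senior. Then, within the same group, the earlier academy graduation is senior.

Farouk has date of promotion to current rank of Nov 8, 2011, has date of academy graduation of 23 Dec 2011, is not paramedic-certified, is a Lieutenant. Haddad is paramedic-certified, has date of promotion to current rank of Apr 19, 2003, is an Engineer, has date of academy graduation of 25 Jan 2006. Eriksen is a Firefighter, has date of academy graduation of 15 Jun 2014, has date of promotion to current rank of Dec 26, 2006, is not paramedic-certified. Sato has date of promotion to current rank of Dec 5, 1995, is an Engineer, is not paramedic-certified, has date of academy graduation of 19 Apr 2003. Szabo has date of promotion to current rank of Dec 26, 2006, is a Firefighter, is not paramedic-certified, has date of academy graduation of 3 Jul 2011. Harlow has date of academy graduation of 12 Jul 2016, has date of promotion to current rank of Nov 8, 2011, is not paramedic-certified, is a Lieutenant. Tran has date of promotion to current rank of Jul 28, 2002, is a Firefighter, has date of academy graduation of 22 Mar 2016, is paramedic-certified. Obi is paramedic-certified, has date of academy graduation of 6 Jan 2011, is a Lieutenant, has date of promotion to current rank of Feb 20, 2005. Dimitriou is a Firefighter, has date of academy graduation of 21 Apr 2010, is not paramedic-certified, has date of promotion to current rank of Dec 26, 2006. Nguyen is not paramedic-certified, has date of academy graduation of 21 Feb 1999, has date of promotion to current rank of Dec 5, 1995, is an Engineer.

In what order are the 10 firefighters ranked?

Obi, Farouk, Harlow, Haddad, Nguyen, Sato, Tran, Dimitriou, Szabo, Eriksen

By rank: Obi, Farouk and Harlow (Lieutenant); then Haddad, Nguyen and Sato (Engineer); then Tran, Dimitriou, Szabo and Eriksen (Firefighter).
Among Obi, Farouk and Harlow, paramedic-certified before not paramedic-certified: Obi (paramedic-certified) before Farouk and Harlow (not paramedic-certified).
Farouk and Harlow both have date of promotion to current rank Nov 8, 2011, so the next rule applies.
Among Farouk and Harlow, by date of academy graduation (earlier first): Farouk (23 Dec 2011) before Harlow (12 Jul 2016).
Among Haddad, Nguyen and Sato, paramedic-certified before not paramedic-certified: Haddad (paramedic-certified) before Nguyen and Sato (not paramedic-certified).
Nguyen and Sato both have date of promotion to current rank Dec 5, 1995, so the next rule applies.
Among Nguyen and Sato, by date of academy graduation (earlier first): Nguyen (21 Feb 1999) before Sato (19 Apr 2003).
Among Tran, Dimitriou, Szabo and Eriksen, paramedic-certified before not paramedic-certified: Tran (paramedic-certified) before Dimitriou, Szabo and Eriksen (not paramedic-certified).
Dimitriou, Szabo and Eriksen all have date of promotion to current rank Dec 26, 2006, so the next rule applies.
Among Dimitriou, Szabo and Eriksen, by date of academy graduation (earlier first): Dimitriou (21 Apr 2010) before Szabo (3 Jul 2011) before Eriksen (15 Jun 2014).
Full order: Obi, Farouk, Harlow, Haddad, Nguyen, Sato, Tran, Dimitriou, Szabo, Eriksen.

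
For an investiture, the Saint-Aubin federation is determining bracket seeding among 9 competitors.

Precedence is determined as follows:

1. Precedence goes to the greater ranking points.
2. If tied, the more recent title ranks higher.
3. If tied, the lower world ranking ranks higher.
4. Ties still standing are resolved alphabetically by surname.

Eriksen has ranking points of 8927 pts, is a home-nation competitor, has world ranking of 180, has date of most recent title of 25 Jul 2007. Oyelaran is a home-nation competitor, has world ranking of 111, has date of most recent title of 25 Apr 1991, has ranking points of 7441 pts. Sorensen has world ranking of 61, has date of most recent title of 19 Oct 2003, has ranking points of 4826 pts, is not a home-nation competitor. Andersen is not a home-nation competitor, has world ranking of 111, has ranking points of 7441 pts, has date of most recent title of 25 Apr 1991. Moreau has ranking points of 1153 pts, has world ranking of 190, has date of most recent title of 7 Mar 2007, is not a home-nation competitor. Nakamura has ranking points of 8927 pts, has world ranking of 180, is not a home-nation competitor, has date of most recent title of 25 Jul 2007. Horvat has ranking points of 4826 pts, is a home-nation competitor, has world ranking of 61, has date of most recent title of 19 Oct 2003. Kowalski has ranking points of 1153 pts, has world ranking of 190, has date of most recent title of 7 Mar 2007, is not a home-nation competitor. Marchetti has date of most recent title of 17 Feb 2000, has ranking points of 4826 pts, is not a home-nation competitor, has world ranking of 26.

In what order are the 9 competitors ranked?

By ranking points (higher first): Eriksen and Nakamura (both 8927 pts); then Andersen and Oyelaran (both 7441 pts); then Horvat, Sorensen and Marchetti (each 4826 pts); then Kowalski and Moreau (both 1153 pts).
Eriksen and Nakamura both have date of most recent title 25 Jul 2007, so the next rule applies.
Eriksen and Nakamura both have world ranking 180, so the next rule applies.
Among Eriksen and Nakamura, alphabetically by surname: Eriksen before Nakamura.
Andersen and Oyelaran both have date of most recent title 25 Apr 1991, so the next rule applies.
Andersen and Oyelaran both have world ranking 111, so the next rule applies.
Among Andersen and Oyelaran, alphabetically by surname: Andersen before Oyelaran.
Among Horvat, Sorensen and Marchetti, by date of most recent title (later first): Horvat and Sorensen (19 Oct 2003) before Marchetti (17 Feb 2000).
Horvat and Sorensen both have world ranking 61, so the next rule applies.
Among Horvat and Sorensen, alphabetically by surname: Horvat before Sorensen.
Kowalski and Moreau both have date of most recent title 7 Mar 2007, so the next rule applies.
Kowalski and Moreau both have world ranking 190, so the next rule applies.
Among Kowalski and Moreau, alphabetically by surname: Kowalski before Moreau.
Full order: Eriksen, Nakamura, Andersen, Oyelaran, Horvat, Sorensen, Marchetti, Kowalski, Moreau.

Eriksen, Nakamura, Andersen, Oyelaran, Horvat, Sorensen, Marchetti, Kowalski, Moreau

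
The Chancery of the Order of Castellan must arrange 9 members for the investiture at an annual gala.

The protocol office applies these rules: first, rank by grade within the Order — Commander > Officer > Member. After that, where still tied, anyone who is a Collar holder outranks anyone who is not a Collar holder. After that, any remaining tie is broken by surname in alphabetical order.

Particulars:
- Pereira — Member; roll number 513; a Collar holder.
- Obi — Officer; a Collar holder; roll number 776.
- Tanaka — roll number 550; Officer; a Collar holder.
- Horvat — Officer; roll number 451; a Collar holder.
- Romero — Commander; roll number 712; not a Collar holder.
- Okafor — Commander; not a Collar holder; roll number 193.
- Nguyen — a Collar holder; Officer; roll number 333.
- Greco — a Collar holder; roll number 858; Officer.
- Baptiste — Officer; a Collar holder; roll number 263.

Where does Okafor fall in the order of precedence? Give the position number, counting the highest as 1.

By grade within the Order: Okafor and Romero (Commander); then Baptiste, Greco, Horvat, Nguyen, Obi and Tanaka (Officer); then Pereira (Member).
Okafor and Romero are each not a Collar holder, so the next rule applies.
Among Okafor and Romero, alphabetically by surname: Okafor before Romero.
Baptiste, Greco, Horvat, Nguyen, Obi and Tanaka are each a Collar holder, so the next rule applies.
Among Baptiste, Greco, Horvat, Nguyen, Obi and Tanaka, alphabetically by surname: Baptiste before Greco before Horvat before Nguyen before Obi before Tanaka.
Order: Okafor, Romero, Baptiste, Greco, Horvat, Nguyen, Obi, Tanaka, Pereira. So position 1.

1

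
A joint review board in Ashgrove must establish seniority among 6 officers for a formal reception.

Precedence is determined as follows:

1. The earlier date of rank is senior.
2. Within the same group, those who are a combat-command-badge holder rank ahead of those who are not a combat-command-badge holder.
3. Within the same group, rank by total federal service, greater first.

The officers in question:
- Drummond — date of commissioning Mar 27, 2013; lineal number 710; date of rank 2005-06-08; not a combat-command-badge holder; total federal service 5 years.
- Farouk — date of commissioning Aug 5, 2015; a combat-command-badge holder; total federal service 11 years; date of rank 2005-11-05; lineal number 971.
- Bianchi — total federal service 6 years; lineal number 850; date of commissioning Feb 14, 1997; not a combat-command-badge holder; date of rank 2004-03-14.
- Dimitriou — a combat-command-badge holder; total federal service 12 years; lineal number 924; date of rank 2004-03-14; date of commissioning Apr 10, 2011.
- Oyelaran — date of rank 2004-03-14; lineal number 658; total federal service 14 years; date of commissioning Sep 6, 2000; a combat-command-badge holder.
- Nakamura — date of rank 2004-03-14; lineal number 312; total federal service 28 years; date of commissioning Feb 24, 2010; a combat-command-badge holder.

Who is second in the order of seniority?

By date of rank (earlier first): Nakamura, Oyelaran, Dimitriou and Bianchi (each 2004-03-14); then Drummond (2005-06-08); then Farouk (2005-11-05).
Among Nakamura, Oyelaran, Dimitriou and Bianchi, a combat-command-badge holder before not a combat-command-badge holder: Nakamura, Oyelaran and Dimitriou (a combat-command-badge holder) before Bianchi (not a combat-command-badge holder).
Among Nakamura, Oyelaran and Dimitriou, by total federal service (higher first): Nakamura (28 years) before Oyelaran (14 years) before Dimitriou (12 years).
Order: Nakamura, Oyelaran, Dimitriou, Bianchi, Drummond, Farouk.

Oyelaran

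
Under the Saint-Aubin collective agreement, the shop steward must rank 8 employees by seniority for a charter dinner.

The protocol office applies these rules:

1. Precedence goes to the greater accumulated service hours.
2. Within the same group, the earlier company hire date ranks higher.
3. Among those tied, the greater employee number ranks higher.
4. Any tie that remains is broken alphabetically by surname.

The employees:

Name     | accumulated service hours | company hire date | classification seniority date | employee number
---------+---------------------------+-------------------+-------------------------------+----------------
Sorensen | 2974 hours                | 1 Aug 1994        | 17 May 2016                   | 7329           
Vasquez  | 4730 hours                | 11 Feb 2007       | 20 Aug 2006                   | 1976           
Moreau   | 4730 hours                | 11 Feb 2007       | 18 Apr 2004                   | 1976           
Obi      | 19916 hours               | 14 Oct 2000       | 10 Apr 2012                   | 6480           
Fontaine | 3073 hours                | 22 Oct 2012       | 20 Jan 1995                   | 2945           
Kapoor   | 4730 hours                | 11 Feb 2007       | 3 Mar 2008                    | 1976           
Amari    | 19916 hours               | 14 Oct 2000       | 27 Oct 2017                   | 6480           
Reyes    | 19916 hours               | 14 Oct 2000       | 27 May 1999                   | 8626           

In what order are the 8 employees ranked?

Reyes, Amari, Obi, Kapoor, Moreau, Vasquez, Fontaine, Sorensen

By accumulated service hours (higher first): Reyes, Amari and Obi (each 19916 hours); then Kapoor, Moreau and Vasquez (each 4730 hours); then Fontaine (3073 hours); then Sorensen (2974 hours).
Reyes, Amari and Obi all have company hire date 14 Oct 2000, so the next rule applies.
Among Reyes, Amari and Obi, by employee number (higher first): Reyes (8626) before Amari and Obi (6480).
Among Amari and Obi, alphabetically by surname: Amari before Obi.
Kapoor, Moreau and Vasquez all have company hire date 11 Feb 2007, so the next rule applies.
Kapoor, Moreau and Vasquez all have employee number 1976, so the next rule applies.
Among Kapoor, Moreau and Vasquez, alphabetically by surname: Kapoor before Moreau before Vasquez.
Full order: Reyes, Amari, Obi, Kapoor, Moreau, Vasquez, Fontaine, Sorensen.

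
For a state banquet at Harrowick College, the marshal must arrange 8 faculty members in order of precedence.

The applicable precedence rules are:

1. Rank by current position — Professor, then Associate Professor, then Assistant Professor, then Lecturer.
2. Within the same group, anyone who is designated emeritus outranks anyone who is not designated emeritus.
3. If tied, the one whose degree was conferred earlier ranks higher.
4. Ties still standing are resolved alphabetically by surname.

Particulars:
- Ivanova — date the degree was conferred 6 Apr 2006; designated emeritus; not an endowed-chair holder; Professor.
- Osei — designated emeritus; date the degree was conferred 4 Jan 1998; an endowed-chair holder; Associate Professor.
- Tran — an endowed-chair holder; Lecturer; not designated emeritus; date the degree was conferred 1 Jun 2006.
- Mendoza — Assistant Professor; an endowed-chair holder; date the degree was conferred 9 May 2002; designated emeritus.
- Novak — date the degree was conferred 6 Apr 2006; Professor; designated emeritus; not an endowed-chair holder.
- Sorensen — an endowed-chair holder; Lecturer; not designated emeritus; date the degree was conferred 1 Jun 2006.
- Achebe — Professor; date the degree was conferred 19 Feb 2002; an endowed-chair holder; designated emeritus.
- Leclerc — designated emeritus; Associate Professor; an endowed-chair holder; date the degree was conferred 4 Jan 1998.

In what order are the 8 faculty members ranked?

By current position: Achebe, Ivanova and Novak (Professor); then Leclerc and Osei (Associate Professor); then Mendoza (Assistant Professor); then Sorensen and Tran (Lecturer).
Achebe, Ivanova and Novak are each designated emeritus, so the next rule applies.
Among Achebe, Ivanova and Novak, by date the degree was conferred (earlier first): Achebe (19 Feb 2002) before Ivanova and Novak (6 Apr 2006).
Among Ivanova and Novak, alphabetically by surname: Ivanova before Novak.
Leclerc and Osei are each designated emeritus, so the next rule applies.
Leclerc and Osei both have date the degree was conferred 4 Jan 1998, so the next rule applies.
Among Leclerc and Osei, alphabetically by surname: Leclerc before Osei.
Sorensen and Tran are each not designated emeritus, so the next rule applies.
Sorensen and Tran both have date the degree was conferred 1 Jun 2006, so the next rule applies.
Among Sorensen and Tran, alphabetically by surname: Sorensen before Tran.
Full order: Achebe, Ivanova, Novak, Leclerc, Osei, Mendoza, Sorensen, Tran.

Achebe, Ivanova, Novak, Leclerc, Osei, Mendoza, Sorensen, Tran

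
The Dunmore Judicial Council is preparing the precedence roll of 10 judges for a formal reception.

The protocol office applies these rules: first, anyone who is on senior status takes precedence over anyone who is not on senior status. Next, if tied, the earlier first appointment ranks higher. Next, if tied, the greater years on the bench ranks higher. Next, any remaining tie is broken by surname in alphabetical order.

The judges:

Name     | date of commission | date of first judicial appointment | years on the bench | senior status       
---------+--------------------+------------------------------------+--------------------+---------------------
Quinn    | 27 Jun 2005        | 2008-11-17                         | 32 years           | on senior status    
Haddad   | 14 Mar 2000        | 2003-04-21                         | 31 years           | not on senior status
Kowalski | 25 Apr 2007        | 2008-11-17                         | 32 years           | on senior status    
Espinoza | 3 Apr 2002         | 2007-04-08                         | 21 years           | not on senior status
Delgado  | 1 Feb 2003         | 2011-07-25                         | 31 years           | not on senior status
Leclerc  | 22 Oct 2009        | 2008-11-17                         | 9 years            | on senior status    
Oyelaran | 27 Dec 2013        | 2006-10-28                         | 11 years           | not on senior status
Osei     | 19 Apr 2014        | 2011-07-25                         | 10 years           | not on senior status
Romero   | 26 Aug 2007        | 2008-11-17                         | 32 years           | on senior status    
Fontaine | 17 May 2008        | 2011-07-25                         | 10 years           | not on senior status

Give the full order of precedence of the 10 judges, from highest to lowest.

By the first rule: Kowalski, Quinn, Romero and Leclerc (each on senior status); then Haddad, Oyelaran, Espinoza, Delgado, Fontaine and Osei (each not on senior status).
Kowalski, Quinn, Romero and Leclerc all have date of first judicial appointment 2008-11-17, so the next rule applies.
Among Kowalski, Quinn, Romero and Leclerc, by years on the bench (higher first): Kowalski, Quinn and Romero (32 years) before Leclerc (9 years).
Among Kowalski, Quinn and Romero, alphabetically by surname: Kowalski before Quinn before Romero.
Among Haddad, Oyelaran, Espinoza, Delgado, Fontaine and Osei, by date of first judicial appointment (earlier first): Haddad (2003-04-21) before Oyelaran (2006-10-28) before Espinoza (2007-04-08) before Delgado, Fontaine and Osei (2011-07-25).
Among Delgado, Fontaine and Osei, by years on the bench (higher first): Delgado (31 years) before Fontaine and Osei (10 years).
Among Fontaine and Osei, alphabetically by surname: Fontaine before Osei.
Full order: Kowalski, Quinn, Romero, Leclerc, Haddad, Oyelaran, Espinoza, Delgado, Fontaine, Osei.

Kowalski, Quinn, Romero, Leclerc, Haddad, Oyelaran, Espinoza, Delgado, Fontaine, Osei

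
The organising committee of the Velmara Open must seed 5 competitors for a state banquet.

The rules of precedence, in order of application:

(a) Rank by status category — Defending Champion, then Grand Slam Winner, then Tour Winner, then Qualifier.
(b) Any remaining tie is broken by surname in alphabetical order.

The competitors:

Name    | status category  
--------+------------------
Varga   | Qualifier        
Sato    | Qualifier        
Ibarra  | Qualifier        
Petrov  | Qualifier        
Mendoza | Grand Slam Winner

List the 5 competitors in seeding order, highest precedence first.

Mendoza, Ibarra, Petrov, Sato, Varga

By status category: Mendoza (Grand Slam Winner); then Ibarra, Petrov, Sato and Varga (Qualifier).
Among Ibarra, Petrov, Sato and Varga, alphabetically by surname: Ibarra before Petrov before Sato before Varga.
Full order: Mendoza, Ibarra, Petrov, Sato, Varga.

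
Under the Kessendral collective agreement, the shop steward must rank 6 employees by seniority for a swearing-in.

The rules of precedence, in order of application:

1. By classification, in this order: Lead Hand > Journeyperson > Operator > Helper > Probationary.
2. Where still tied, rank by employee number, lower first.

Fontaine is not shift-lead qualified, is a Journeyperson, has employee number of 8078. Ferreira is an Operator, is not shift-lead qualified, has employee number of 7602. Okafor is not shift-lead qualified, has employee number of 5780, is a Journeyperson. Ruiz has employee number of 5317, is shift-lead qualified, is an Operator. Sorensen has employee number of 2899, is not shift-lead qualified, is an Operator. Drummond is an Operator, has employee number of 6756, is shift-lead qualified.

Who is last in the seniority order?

By classification: Okafor and Fontaine (Journeyperson); then Sorensen, Ruiz, Drummond and Ferreira (Operator).
Among Okafor and Fontaine, by employee number (lower first): Okafor (5780) before Fontaine (8078).
Among Sorensen, Ruiz, Drummond and Ferreira, by employee number (lower first): Sorensen (2899) before Ruiz (5317) before Drummond (6756) before Ferreira (7602).
Order: Okafor, Fontaine, Sorensen, Ruiz, Drummond, Ferreira.

Ferreira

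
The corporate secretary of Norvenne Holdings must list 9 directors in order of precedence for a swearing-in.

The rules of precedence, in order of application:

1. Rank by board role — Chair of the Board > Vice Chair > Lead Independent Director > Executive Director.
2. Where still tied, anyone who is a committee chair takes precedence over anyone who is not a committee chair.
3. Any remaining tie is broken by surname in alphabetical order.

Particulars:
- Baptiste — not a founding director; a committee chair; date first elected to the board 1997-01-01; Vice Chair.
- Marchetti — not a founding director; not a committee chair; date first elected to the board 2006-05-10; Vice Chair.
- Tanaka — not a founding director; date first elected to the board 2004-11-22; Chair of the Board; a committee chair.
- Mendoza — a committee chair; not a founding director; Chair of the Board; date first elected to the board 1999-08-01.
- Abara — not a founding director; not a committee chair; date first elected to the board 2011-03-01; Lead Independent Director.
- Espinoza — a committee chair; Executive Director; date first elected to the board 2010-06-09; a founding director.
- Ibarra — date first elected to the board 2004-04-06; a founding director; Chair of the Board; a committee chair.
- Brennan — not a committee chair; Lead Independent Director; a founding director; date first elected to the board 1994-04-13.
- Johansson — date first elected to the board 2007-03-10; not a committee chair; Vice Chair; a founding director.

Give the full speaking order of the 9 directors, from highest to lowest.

By board role: Ibarra, Mendoza and Tanaka (Chair of the Board); then Baptiste, Johansson and Marchetti (Vice Chair); then Abara and Brennan (Lead Independent Director); then Espinoza (Executive Director).
Ibarra, Mendoza and Tanaka are each a committee chair, so the next rule applies.
Among Ibarra, Mendoza and Tanaka, alphabetically by surname: Ibarra before Mendoza before Tanaka.
Among Baptiste, Johansson and Marchetti, a committee chair before not a committee chair: Baptiste (a committee chair) before Johansson and Marchetti (not a committee chair).
Among Johansson and Marchetti, alphabetically by surname: Johansson before Marchetti.
Abara and Brennan are each not a committee chair, so the next rule applies.
Among Abara and Brennan, alphabetically by surname: Abara before Brennan.
Full order: Ibarra, Mendoza, Tanaka, Baptiste, Johansson, Marchetti, Abara, Brennan, Espinoza.

Ibarra, Mendoza, Tanaka, Baptiste, Johansson, Marchetti, Abara, Brennan, Espinoza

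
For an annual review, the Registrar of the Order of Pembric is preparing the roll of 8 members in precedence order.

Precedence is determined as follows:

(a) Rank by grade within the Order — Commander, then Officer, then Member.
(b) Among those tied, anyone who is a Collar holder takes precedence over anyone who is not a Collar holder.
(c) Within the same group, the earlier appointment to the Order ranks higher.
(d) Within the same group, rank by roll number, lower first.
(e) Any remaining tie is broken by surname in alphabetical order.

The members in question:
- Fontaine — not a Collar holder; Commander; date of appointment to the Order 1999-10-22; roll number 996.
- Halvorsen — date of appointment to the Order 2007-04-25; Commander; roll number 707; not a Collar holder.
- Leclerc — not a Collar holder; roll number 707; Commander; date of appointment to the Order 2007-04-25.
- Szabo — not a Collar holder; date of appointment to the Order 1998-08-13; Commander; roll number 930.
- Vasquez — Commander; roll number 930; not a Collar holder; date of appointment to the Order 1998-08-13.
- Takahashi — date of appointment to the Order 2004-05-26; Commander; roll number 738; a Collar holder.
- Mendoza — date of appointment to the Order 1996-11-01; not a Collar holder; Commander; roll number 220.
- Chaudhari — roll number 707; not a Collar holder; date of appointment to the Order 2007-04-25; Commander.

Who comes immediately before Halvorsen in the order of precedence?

By grade within the Order: Takahashi, Mendoza, Szabo, Vasquez, Fontaine, Chaudhari, Halvorsen and Leclerc (Commander).
Among Takahashi, Mendoza, Szabo, Vasquez, Fontaine, Chaudhari, Halvorsen and Leclerc, a Collar holder before not a Collar holder: Takahashi (a Collar holder) before Mendoza, Szabo, Vasquez, Fontaine, Chaudhari, Halvorsen and Leclerc (not a Collar holder).
Among Mendoza, Szabo, Vasquez, Fontaine, Chaudhari, Halvorsen and Leclerc, by date of appointment to the Order (earlier first): Mendoza (1996-11-01) before Szabo and Vasquez (1998-08-13) before Fontaine (1999-10-22) before Chaudhari, Halvorsen and Leclerc (2007-04-25).
Szabo and Vasquez both have roll number 930, so the next rule applies.
Among Szabo and Vasquez, alphabetically by surname: Szabo before Vasquez.
Chaudhari, Halvorsen and Leclerc all have roll number 707, so the next rule applies.
Among Chaudhari, Halvorsen and Leclerc, alphabetically by surname: Chaudhari before Halvorsen before Leclerc.
Order: Takahashi, Mendoza, Szabo, Vasquez, Fontaine, Chaudhari, Halvorsen, Leclerc.

Chaudhari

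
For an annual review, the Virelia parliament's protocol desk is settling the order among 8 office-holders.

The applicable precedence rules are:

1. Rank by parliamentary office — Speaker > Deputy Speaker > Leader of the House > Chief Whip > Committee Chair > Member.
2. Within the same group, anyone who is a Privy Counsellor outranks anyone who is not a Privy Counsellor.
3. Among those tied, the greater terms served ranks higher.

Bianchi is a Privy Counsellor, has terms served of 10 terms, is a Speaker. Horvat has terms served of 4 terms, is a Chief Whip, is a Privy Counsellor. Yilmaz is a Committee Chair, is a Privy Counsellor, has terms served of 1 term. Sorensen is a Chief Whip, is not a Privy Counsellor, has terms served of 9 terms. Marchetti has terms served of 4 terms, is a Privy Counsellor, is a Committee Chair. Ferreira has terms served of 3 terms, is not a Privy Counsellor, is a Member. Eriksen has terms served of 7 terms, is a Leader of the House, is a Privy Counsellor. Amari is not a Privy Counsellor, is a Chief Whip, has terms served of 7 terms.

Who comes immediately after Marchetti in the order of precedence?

By parliamentary office: Bianchi (Speaker); then Eriksen (Leader of the House); then Horvat, Sorensen and Amari (Chief Whip); then Marchetti and Yilmaz (Committee Chair); then Ferreira (Member).
Among Horvat, Sorensen and Amari, a Privy Counsellor before not a Privy Counsellor: Horvat (a Privy Counsellor) before Sorensen and Amari (not a Privy Counsellor).
Among Sorensen and Amari, by terms served (higher first): Sorensen (9 terms) before Amari (7 terms).
Marchetti and Yilmaz are each a Privy Counsellor, so the next rule applies.
Among Marchetti and Yilmaz, by terms served (higher first): Marchetti (4 terms) before Yilmaz (1 term).
Order: Bianchi, Eriksen, Horvat, Sorensen, Amari, Marchetti, Yilmaz, Ferreira.

Yilmaz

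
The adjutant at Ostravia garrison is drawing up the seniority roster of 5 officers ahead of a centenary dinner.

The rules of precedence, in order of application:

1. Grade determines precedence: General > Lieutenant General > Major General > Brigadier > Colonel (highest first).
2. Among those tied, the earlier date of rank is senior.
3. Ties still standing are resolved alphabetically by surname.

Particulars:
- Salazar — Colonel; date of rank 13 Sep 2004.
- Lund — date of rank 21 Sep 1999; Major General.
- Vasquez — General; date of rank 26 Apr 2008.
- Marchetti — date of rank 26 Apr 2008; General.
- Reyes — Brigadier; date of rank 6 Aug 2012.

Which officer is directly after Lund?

By grade: Marchetti and Vasquez (General); then Lund (Major General); then Reyes (Brigadier); then Salazar (Colonel).
Marchetti and Vasquez both have date of rank 26 Apr 2008, so the next rule applies.
Among Marchetti and Vasquez, alphabetically by surname: Marchetti before Vasquez.
Order: Marchetti, Vasquez, Lund, Reyes, Salazar.

Reyes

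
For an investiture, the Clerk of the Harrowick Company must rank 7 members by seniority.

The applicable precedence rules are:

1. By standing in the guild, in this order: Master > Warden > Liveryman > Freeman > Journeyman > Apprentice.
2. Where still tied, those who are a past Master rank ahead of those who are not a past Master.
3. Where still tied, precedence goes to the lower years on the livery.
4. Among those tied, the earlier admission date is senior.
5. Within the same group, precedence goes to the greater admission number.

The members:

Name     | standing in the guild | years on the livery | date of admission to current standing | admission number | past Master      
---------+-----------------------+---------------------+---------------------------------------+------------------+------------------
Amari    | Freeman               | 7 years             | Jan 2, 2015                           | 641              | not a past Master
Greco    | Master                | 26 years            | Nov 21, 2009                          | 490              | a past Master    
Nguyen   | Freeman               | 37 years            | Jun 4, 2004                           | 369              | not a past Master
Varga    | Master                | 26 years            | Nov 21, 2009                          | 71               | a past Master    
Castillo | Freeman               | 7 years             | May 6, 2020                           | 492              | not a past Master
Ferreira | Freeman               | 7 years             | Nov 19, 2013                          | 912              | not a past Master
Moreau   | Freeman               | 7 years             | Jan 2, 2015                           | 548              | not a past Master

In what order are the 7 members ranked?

By standing in the guild: Greco and Varga (Master); then Ferreira, Amari, Moreau, Castillo and Nguyen (Freeman).
Greco and Varga are each a past Master, so the next rule applies.
Greco and Varga both have years on the livery 26 years, so the next rule applies.
Greco and Varga both have date of admission to current standing Nov 21, 2009, so the next rule applies.
Among Greco and Varga, by admission number (higher first): Greco (490) before Varga (71).
Ferreira, Amari, Moreau, Castillo and Nguyen are each not a past Master, so the next rule applies.
Among Ferreira, Amari, Moreau, Castillo and Nguyen, by years on the livery (lower first): Ferreira, Amari, Moreau and Castillo (7 years) before Nguyen (37 years).
Among Ferreira, Amari, Moreau and Castillo, by date of admission to current standing (earlier first): Ferreira (Nov 19, 2013) before Amari and Moreau (Jan 2, 2015) before Castillo (May 6, 2020).
Among Amari and Moreau, by admission number (higher first): Amari (641) before Moreau (548).
Full order: Greco, Varga, Ferreira, Amari, Moreau, Castillo, Nguyen.

Greco, Varga, Ferreira, Amari, Moreau, Castillo, Nguyen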